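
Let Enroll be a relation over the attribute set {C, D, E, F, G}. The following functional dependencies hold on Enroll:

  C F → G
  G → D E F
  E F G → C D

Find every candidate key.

{G}⁺: G→DEF adds D, E, F; EFG→CD adds C → {C, D, E, F, G}.
{C, F}⁺: CF→G adds G; G→DEF adds D, E → {C, D, E, F, G}. Minimal: {F}⁺ = {F}; {C}⁺ = {C} — none reach the full schema.

(G); (C, F)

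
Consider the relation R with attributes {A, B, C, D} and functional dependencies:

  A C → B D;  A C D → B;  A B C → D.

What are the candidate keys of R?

Attributes A, C never appear on any right-hand side, so every candidate key must contain {A, C}.
{A, C}⁺ = {A, B, C, D}, which is all of the schema, so {A, C} is the only candidate key.

(A, C)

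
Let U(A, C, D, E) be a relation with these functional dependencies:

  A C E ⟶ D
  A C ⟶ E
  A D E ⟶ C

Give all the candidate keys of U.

{A, C}⁺: AC→E adds E; ACE→D adds D → {A, C, D, E}. Minimal: {C}⁺ = {C}; {A}⁺ = {A} — none reach the full schema.
{A, D, E}⁺: ADE→C adds C → {A, C, D, E}. Minimal: {D, E}⁺ = {D, E}; {A, E}⁺ = {A, E}; {A, D}⁺ = {A, D} — none reach the full schema.

{A, C}, {A, D, E}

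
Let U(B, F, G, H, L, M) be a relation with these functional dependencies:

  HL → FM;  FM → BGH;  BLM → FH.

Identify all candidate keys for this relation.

{H, L}, {B, L, M}, {F, L, M}

Attribute L never appears on the right-hand side of any dependency, so L must belong to every candidate key.
{L}⁺ = {L}, which is not all of the schema, so we must add further attributes.
{H, L}⁺: HL→FM adds F, M; FM→BGH adds B, G → {B, F, G, H, L, M}. Minimal: {L}⁺ = {L}; {H}⁺ = {H} — none reach the full schema.
{B, L, M}⁺: BLM→FH adds F, H; FM→BGH adds G → {B, F, G, H, L, M}. Minimal: {L, M}⁺ = {L, M}; {B, M}⁺ = {B, M}; {B, L}⁺ = {B, L} — none reach the full schema.
{F, L, M}⁺: FM→BGH adds B, G, H → {B, F, G, H, L, M}. Minimal: {L, M}⁺ = {L, M}; {F, M}⁺ = {B, F, G, H, M}; {F, L}⁺ = {F, L} — none reach the full schema.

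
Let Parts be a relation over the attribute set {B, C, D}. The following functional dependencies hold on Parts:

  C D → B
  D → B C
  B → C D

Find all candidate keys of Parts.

{B}⁺: B→CD adds C, D → {B, C, D}.
{D}⁺: D→BC adds B, C → {B, C, D}.

{B}; {D}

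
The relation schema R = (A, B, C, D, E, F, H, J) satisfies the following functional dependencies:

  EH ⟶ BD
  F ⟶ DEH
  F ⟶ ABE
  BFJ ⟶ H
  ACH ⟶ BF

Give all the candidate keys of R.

Attributes C, J never appear on any right-hand side, so every candidate key must contain {C, J}.
{C, J}⁺ = {C, J}, which is not all of the schema, so we must add further attributes.
{C, F, J}⁺: F→DEH adds D, E, H; F→ABE adds A, B → {A, B, C, D, E, F, H, J}. Minimal: {F, J}⁺ = {A, B, D, E, F, H, J}; {C, J}⁺ = {C, J}; {C, F}⁺ = {A, B, C, D, E, F, H} — none reach the full schema.
{A, C, H, J}⁺: ACH→BF adds B, F; F→DEH adds D, E → {A, B, C, D, E, F, H, J}. Minimal: {C, H, J}⁺ = {C, H, J}; {A, H, J}⁺ = {A, H, J}; {A, C, J}⁺ = {A, C, J}; … — none reach the full schema.
Any other superkey contains one of these as a subset, so there are no further candidate keys.

CFJ; ACHJ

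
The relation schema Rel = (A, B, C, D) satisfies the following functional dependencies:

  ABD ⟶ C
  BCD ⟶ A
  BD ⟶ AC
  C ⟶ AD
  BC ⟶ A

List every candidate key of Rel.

Attribute B never appears on the right-hand side of any dependency, so B must belong to every candidate key.
{B}⁺ = {B}, which is not all of the schema, so we must add further attributes.
{B, C}⁺: C→AD adds A, D → {A, B, C, D}. Minimal: {C}⁺ = {A, C, D}; {B}⁺ = {B} — none reach the full schema.
{B, D}⁺: BD→AC adds A, C → {A, B, C, D}. Minimal: {D}⁺ = {D}; {B}⁺ = {B} — none reach the full schema.

{B, C}, {B, D}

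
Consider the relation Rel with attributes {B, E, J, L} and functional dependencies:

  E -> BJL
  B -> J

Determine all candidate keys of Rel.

E

Attribute E never appears on the right-hand side of any dependency, so E must belong to every candidate key.
{E}⁺ = {B, E, J, L}, which is all of the schema, so {E} is the only candidate key.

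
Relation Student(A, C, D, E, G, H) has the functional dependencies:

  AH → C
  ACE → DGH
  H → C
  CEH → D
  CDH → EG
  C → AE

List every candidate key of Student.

{C}⁺: C→AE adds A, E; ACE→DGH adds D, G, H → {A, C, D, E, G, H}.
{H}⁺: H→C adds C; C→AE adds A, E; ACE→DGH adds D, G → {A, C, D, E, G, H}.

{C}, {H}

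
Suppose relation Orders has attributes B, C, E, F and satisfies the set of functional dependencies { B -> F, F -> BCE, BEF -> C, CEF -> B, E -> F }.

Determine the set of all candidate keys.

{B}; {E}; {F}

{B}⁺: B→F adds F; F→BCE adds C, E → {B, C, E, F}.
{E}⁺: E→F adds F; F→BCE adds B, C → {B, C, E, F}.
{F}⁺: F→BCE adds B, C, E → {B, C, E, F}.
Any other superkey contains one of these as a subset, so there are no further candidate keys.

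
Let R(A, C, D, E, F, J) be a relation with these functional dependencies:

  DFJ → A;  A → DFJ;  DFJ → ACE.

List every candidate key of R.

{A}⁺: A→DFJ adds D, F, J; DFJ→ACE adds C, E → {A, C, D, E, F, J}.
{D, F, J}⁺: DFJ→A adds A; DFJ→ACE adds C, E → {A, C, D, E, F, J}. Minimal: {F, J}⁺ = {F, J}; {D, J}⁺ = {D, J}; {D, F}⁺ = {D, F} — none reach the full schema.
Any other superkey contains one of these as a subset, so there are no further candidate keys.

(A), (D, F, J)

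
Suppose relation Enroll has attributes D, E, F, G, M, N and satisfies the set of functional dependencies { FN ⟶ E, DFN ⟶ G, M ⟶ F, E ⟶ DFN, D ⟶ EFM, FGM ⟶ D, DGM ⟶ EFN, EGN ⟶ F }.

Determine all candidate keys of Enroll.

(D); (E); (F, N); (G, M); (M, N)

{D}⁺: D→EFM adds E, F, M; E→DFN adds N; DFN→G adds G → {D, E, F, G, M, N}.
{E}⁺: E→DFN adds D, F, N; D→EFM adds M; DFN→G adds G → {D, E, F, G, M, N}.
{F, N}⁺: FN→E adds E; E→DFN adds D; D→EFM adds M; DFN→G adds G → {D, E, F, G, M, N}. Minimal: {N}⁺ = {N}; {F}⁺ = {F} — none reach the full schema.
{G, M}⁺: M→F adds F; FGM→D adds D; DGM→EFN adds E, N → {D, E, F, G, M, N}. Minimal: {M}⁺ = {F, M}; {G}⁺ = {G} — none reach the full schema.
{M, N}⁺: M→F adds F; FN→E adds E; E→DFN adds D; DFN→G adds G → {D, E, F, G, M, N}. Minimal: {N}⁺ = {N}; {M}⁺ = {F, M} — none reach the full schema.
Any other superkey contains one of these as a subset, so there are no further candidate keys.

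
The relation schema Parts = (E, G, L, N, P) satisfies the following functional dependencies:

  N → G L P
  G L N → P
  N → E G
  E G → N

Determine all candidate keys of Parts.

{N}, {E, G}

{N}⁺: N→GLP adds G, L, P; N→EG adds E → {E, G, L, N, P}.
{E, G}⁺: EG→N adds N; N→GLP adds L, P → {E, G, L, N, P}. Minimal: {G}⁺ = {G}; {E}⁺ = {E} — none reach the full schema.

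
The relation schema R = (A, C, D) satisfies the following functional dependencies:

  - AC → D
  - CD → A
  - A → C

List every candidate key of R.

{A}⁺: A→C adds C; AC→D adds D → {A, C, D}.
{C, D}⁺: CD→A adds A → {A, C, D}.
Any other superkey contains one of these as a subset, so there are no further candidate keys.

A, CD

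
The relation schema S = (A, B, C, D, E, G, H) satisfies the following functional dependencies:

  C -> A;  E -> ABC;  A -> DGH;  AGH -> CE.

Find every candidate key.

A, C, E

{A}⁺: A→DGH adds D, G, H; AGH→CE adds C, E; E→ABC adds B → {A, B, C, D, E, G, H}.
{C}⁺: C→A adds A; A→DGH adds D, G, H; AGH→CE adds E; E→ABC adds B → {A, B, C, D, E, G, H}.
{E}⁺: E→ABC adds A, B, C; A→DGH adds D, G, H → {A, B, C, D, E, G, H}.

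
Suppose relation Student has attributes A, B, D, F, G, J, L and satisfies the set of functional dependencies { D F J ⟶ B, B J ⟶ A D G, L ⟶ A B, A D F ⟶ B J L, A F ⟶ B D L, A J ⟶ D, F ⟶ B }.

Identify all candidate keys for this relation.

Attribute F never appears on the right-hand side of any dependency, so F must belong to every candidate key.
{F}⁺ = {B, F}, which is not all of the schema, so we must add further attributes.
{A, F}⁺: AF→BDL adds B, D, L; ADF→BJL adds J; BJ→ADG adds G → {A, B, D, F, G, J, L}. Minimal: {F}⁺ = {B, F}; {A}⁺ = {A} — none reach the full schema.
{F, J}⁺: F→B adds B; BJ→ADG adds A, D, G; ADF→BJL adds L → {A, B, D, F, G, J, L}. Minimal: {J}⁺ = {J}; {F}⁺ = {B, F} — none reach the full schema.
{F, L}⁺: L→AB adds A, B; AF→BDL adds D; ADF→BJL adds J; BJ→ADG adds G → {A, B, D, F, G, J, L}. Minimal: {L}⁺ = {A, B, L}; {F}⁺ = {B, F} — none reach the full schema.

{A, F}; {F, J}; {F, L}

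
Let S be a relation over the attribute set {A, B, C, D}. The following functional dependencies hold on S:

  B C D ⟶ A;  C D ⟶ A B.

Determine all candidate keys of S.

CD

Attributes C, D never appear on any right-hand side, so every candidate key must contain {C, D}.
{C, D}⁺ = {A, B, C, D}, which is all of the schema, so {C, D} is the only candidate key.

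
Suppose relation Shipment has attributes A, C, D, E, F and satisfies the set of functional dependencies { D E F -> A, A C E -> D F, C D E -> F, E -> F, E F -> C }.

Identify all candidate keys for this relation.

{A, E}, {D, E}

Attribute E never appears on the right-hand side of any dependency, so E must belong to every candidate key.
{E}⁺ = {C, E, F}, which is not all of the schema, so we must add further attributes.
{A, E}⁺: E→F adds F; EF→C adds C; ACE→DF adds D → {A, C, D, E, F}. Minimal: {E}⁺ = {C, E, F}; {A}⁺ = {A} — none reach the full schema.
{D, E}⁺: E→F adds F; EF→C adds C; DEF→A adds A → {A, C, D, E, F}. Minimal: {E}⁺ = {C, E, F}; {D}⁺ = {D} — none reach the full schema.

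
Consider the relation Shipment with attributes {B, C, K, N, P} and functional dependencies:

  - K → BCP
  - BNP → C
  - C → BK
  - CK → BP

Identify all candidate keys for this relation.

Attribute N never appears on the right-hand side of any dependency, so N must belong to every candidate key.
{N}⁺ = {N}, which is not all of the schema, so we must add further attributes.
{C, N}⁺: C→BK adds B, K; CK→BP adds P → {B, C, K, N, P}. Minimal: {N}⁺ = {N}; {C}⁺ = {B, C, K, P} — none reach the full schema.
{K, N}⁺: K→BCP adds B, C, P → {B, C, K, N, P}. Minimal: {N}⁺ = {N}; {K}⁺ = {B, C, K, P} — none reach the full schema.
{B, N, P}⁺: BNP→C adds C; C→BK adds K → {B, C, K, N, P}. Minimal: {N, P}⁺ = {N, P}; {B, P}⁺ = {B, P}; {B, N}⁺ = {B, N} — none reach the full schema.
Any other superkey contains one of these as a subset, so there are no further candidate keys.

CN, KN, BNP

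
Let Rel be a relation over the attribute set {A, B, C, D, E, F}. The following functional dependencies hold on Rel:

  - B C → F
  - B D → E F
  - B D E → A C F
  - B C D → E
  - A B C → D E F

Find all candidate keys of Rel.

BD, ABC

Attribute B never appears on the right-hand side of any dependency, so B must belong to every candidate key.
{B}⁺ = {B}, which is not all of the schema, so we must add further attributes.
{B, D}⁺: BD→EF adds E, F; BDE→ACF adds A, C → {A, B, C, D, E, F}.
{A, B, C}⁺: BC→F adds F; ABC→DEF adds D, E → {A, B, C, D, E, F}.
Any other superkey contains one of these as a subset, so there are no further candidate keys.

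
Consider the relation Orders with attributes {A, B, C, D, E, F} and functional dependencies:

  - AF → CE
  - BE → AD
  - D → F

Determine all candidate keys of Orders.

(B, E), (A, B, D), (A, B, F)

Attribute B never appears on the right-hand side of any dependency, so B must belong to every candidate key.
{B}⁺ = {B}, which is not all of the schema, so we must add further attributes.
{B, E}⁺: BE→AD adds A, D; D→F adds F; AF→CE adds C → {A, B, C, D, E, F}. Minimal: {E}⁺ = {E}; {B}⁺ = {B} — none reach the full schema.
{A, B, D}⁺: D→F adds F; AF→CE adds C, E → {A, B, C, D, E, F}. Minimal: {B, D}⁺ = {B, D, F}; {A, D}⁺ = {A, C, D, E, F}; {A, B}⁺ = {A, B} — none reach the full schema.
{A, B, F}⁺: AF→CE adds C, E; BE→AD adds D → {A, B, C, D, E, F}. Minimal: {B, F}⁺ = {B, F}; {A, F}⁺ = {A, C, E, F}; {A, B}⁺ = {A, B} — none reach the full schema.
Any other superkey contains one of these as a subset, so there are no further candidate keys.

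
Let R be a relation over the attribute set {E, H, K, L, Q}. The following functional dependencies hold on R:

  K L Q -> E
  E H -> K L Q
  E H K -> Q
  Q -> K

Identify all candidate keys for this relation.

Attribute H never appears on the right-hand side of any dependency, so H must belong to every candidate key.
{H}⁺ = {H}, which is not all of the schema, so we must add further attributes.
{E, H}⁺: EH→KLQ adds K, L, Q → {E, H, K, L, Q}.
{H, L, Q}⁺: Q→K adds K; KLQ→E adds E → {E, H, K, L, Q}.

{E, H}, {H, L, Q}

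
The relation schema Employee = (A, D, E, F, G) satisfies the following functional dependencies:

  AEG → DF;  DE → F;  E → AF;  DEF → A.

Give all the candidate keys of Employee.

Attributes E, G never appear on any right-hand side, so every candidate key must contain {E, G}.
{E, G}⁺ = {A, D, E, F, G}, which is all of the schema, so {E, G} is the only candidate key.

{E, G}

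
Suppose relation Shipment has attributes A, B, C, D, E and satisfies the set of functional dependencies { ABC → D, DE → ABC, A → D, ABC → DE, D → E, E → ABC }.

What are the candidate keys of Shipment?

(A), (D), (E)

{A}⁺: A→D adds D; D→E adds E; E→ABC adds B, C → {A, B, C, D, E}.
{D}⁺: D→E adds E; E→ABC adds A, B, C → {A, B, C, D, E}.
{E}⁺: E→ABC adds A, B, C; ABC→D adds D → {A, B, C, D, E}.
Any other superkey contains one of these as a subset, so there are no further candidate keys.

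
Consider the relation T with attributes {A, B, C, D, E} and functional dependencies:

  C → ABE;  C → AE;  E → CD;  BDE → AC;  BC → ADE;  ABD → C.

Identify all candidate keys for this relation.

{C}⁺: C→ABE adds A, B, E; E→CD adds D → {A, B, C, D, E}.
{E}⁺: E→CD adds C, D; C→ABE adds A, B → {A, B, C, D, E}.
{A, B, D}⁺: ABD→C adds C; C→ABE adds E → {A, B, C, D, E}. Minimal: {B, D}⁺ = {B, D}; {A, D}⁺ = {A, D}; {A, B}⁺ = {A, B} — none reach the full schema.
Any other superkey contains one of these as a subset, so there are no further candidate keys.

C; E; ABD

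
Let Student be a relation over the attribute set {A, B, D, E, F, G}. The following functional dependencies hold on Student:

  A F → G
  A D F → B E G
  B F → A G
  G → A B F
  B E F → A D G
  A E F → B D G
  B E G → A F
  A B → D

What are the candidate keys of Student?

{G}, {A, F}, {B, F}

{G}⁺: G→ABF adds A, B, F; AB→D adds D; ADF→BEG adds E → {A, B, D, E, F, G}.
{A, F}⁺: AF→G adds G; G→ABF adds B; AB→D adds D; ADF→BEG adds E → {A, B, D, E, F, G}.
{B, F}⁺: BF→AG adds A, G; AB→D adds D; ADF→BEG adds E → {A, B, D, E, F, G}.
Any other superkey contains one of these as a subset, so there are no further candidate keys.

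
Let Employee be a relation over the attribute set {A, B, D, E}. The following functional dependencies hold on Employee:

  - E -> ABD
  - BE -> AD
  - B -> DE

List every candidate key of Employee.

{B}, {E}

{B}⁺: B→DE adds D, E; E→ABD adds A → {A, B, D, E}.
{E}⁺: E→ABD adds A, B, D → {A, B, D, E}.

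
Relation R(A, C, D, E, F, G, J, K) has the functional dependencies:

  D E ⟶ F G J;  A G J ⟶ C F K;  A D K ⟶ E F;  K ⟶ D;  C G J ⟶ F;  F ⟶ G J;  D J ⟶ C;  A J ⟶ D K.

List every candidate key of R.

Attribute A never appears on the right-hand side of any dependency, so A must belong to every candidate key.
{A}⁺ = {A}, which is not all of the schema, so we must add further attributes.
{A, F}⁺: F→GJ adds G, J; AJ→DK adds D, K; AGJ→CFK adds C; ADK→EF adds E → {A, C, D, E, F, G, J, K}.
{A, J}⁺: AJ→DK adds D, K; ADK→EF adds E, F; F→GJ adds G; DJ→C adds C → {A, C, D, E, F, G, J, K}.
{A, K}⁺: K→D adds D; ADK→EF adds E, F; F→GJ adds G, J; DJ→C adds C → {A, C, D, E, F, G, J, K}.
{A, D, E}⁺: DE→FGJ adds F, G, J; AGJ→CFK adds C, K → {A, C, D, E, F, G, J, K}.

{A, F}, {A, J}, {A, K}, {A, D, E}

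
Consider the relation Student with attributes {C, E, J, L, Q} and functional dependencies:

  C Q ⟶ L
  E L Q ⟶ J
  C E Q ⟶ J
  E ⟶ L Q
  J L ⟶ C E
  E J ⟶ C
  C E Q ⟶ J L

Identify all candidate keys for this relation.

E; JL; CJQ

{E}⁺: E→LQ adds L, Q; ELQ→J adds J; JL→CE adds C → {C, E, J, L, Q}.
{J, L}⁺: JL→CE adds C, E; E→LQ adds Q → {C, E, J, L, Q}. Minimal: {L}⁺ = {L}; {J}⁺ = {J} — none reach the full schema.
{C, J, Q}⁺: CQ→L adds L; JL→CE adds E → {C, E, J, L, Q}. Minimal: {J, Q}⁺ = {J, Q}; {C, Q}⁺ = {C, L, Q}; {C, J}⁺ = {C, J} — none reach the full schema.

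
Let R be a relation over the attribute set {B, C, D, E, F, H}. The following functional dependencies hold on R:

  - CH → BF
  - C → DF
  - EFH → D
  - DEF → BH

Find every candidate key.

{C, E}

{C, E}⁺: C→DF adds D, F; DEF→BH adds B, H → {B, C, D, E, F, H}. Minimal: {E}⁺ = {E}; {C}⁺ = {C, D, F} — none reach the full schema.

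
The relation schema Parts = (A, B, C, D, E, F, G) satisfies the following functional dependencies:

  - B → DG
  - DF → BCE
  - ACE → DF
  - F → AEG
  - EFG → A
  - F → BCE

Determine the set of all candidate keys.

(F); (A, C, E)

{F}⁺: F→AEG adds A, E, G; F→BCE adds B, C; B→DG adds D → {A, B, C, D, E, F, G}.
{A, C, E}⁺: ACE→DF adds D, F; F→AEG adds G; F→BCE adds B → {A, B, C, D, E, F, G}.
Any other superkey contains one of these as a subset, so there are no further candidate keys.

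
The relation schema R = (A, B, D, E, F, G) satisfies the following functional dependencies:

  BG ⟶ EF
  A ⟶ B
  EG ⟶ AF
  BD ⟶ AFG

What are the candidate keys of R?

{A, D}, {B, D}, {D, E, G}

Attribute D never appears on the right-hand side of any dependency, so D must belong to every candidate key.
{D}⁺ = {D}, which is not all of the schema, so we must add further attributes.
{A, D}⁺: A→B adds B; BD→AFG adds F, G; BG→EF adds E → {A, B, D, E, F, G}. Minimal: {D}⁺ = {D}; {A}⁺ = {A, B} — none reach the full schema.
{B, D}⁺: BD→AFG adds A, F, G; BG→EF adds E → {A, B, D, E, F, G}. Minimal: {D}⁺ = {D}; {B}⁺ = {B} — none reach the full schema.
{D, E, G}⁺: EG→AF adds A, F; A→B adds B → {A, B, D, E, F, G}. Minimal: {E, G}⁺ = {A, B, E, F, G}; {D, G}⁺ = {D, G}; {D, E}⁺ = {D, E} — none reach the full schema.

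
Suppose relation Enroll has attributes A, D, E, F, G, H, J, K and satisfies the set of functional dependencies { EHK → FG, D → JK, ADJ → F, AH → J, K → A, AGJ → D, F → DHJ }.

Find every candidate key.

{D, E}; {E, F}; {E, H, K}; {A, E, G, H}; {A, E, G, J}; {E, G, J, K}

Attribute E never appears on the right-hand side of any dependency, so E must belong to every candidate key.
{E}⁺ = {E}, which is not all of the schema, so we must add further attributes.
{D, E}⁺: D→JK adds J, K; K→A adds A; ADJ→F adds F; F→DHJ adds H; EHK→FG adds G → {A, D, E, F, G, H, J, K}. Minimal: {E}⁺ = {E}; {D}⁺ = {A, D, F, H, J, K} — none reach the full schema.
{E, F}⁺: F→DHJ adds D, H, J; D→JK adds K; K→A adds A; EHK→FG adds G → {A, D, E, F, G, H, J, K}. Minimal: {F}⁺ = {A, D, F, H, J, K}; {E}⁺ = {E} — none reach the full schema.
{E, H, K}⁺: EHK→FG adds F, G; K→A adds A; F→DHJ adds D, J → {A, D, E, F, G, H, J, K}. Minimal: {H, K}⁺ = {A, H, J, K}; {E, K}⁺ = {A, E, K}; {E, H}⁺ = {E, H} — none reach the full schema.
{A, E, G, H}⁺: AH→J adds J; AGJ→D adds D; D→JK adds K; ADJ→F adds F → {A, D, E, F, G, H, J, K}. Minimal: {E, G, H}⁺ = {E, G, H}; {A, G, H}⁺ = {A, D, F, G, H, J, K}; {A, E, H}⁺ = {A, E, H, J}; … — none reach the full schema.
{A, E, G, J}⁺: AGJ→D adds D; D→JK adds K; ADJ→F adds F; F→DHJ adds H → {A, D, E, F, G, H, J, K}. Minimal: {E, G, J}⁺ = {E, G, J}; {A, G, J}⁺ = {A, D, F, G, H, J, K}; {A, E, J}⁺ = {A, E, J}; … — none reach the full schema.
{E, G, J, K}⁺: K→A adds A; AGJ→D adds D; ADJ→F adds F; F→DHJ adds H → {A, D, E, F, G, H, J, K}. Minimal: {G, J, K}⁺ = {A, D, F, G, H, J, K}; {E, J, K}⁺ = {A, E, J, K}; {E, G, K}⁺ = {A, E, G, K}; … — none reach the full schema.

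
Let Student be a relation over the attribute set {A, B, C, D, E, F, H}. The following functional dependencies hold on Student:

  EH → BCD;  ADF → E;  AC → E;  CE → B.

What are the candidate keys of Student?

ACFH, ADFH, AEFH

Attributes A, F, H never appear on any right-hand side, so every candidate key must contain {A, F, H}.
{A, F, H}⁺ = {A, F, H}, which is not all of the schema, so we must add further attributes.
{A, C, F, H}⁺: AC→E adds E; CE→B adds B; EH→BCD adds D → {A, B, C, D, E, F, H}. Minimal: {C, F, H}⁺ = {C, F, H}; {A, F, H}⁺ = {A, F, H}; {A, C, H}⁺ = {A, B, C, D, E, H}; … — none reach the full schema.
{A, D, F, H}⁺: ADF→E adds E; EH→BCD adds B, C → {A, B, C, D, E, F, H}. Minimal: {D, F, H}⁺ = {D, F, H}; {A, F, H}⁺ = {A, F, H}; {A, D, H}⁺ = {A, D, H}; … — none reach the full schema.
{A, E, F, H}⁺: EH→BCD adds B, C, D → {A, B, C, D, E, F, H}. Minimal: {E, F, H}⁺ = {B, C, D, E, F, H}; {A, F, H}⁺ = {A, F, H}; {A, E, H}⁺ = {A, B, C, D, E, H}; … — none reach the full schema.
Any other superkey contains one of these as a subset, so there are no further candidate keys.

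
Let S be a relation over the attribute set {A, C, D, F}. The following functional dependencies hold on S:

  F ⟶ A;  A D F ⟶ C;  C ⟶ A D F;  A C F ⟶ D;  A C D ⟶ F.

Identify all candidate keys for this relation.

C, DF

{C}⁺: C→ADF adds A, D, F → {A, C, D, F}.
{D, F}⁺: F→A adds A; ADF→C adds C → {A, C, D, F}. Minimal: {F}⁺ = {A, F}; {D}⁺ = {D} — none reach the full schema.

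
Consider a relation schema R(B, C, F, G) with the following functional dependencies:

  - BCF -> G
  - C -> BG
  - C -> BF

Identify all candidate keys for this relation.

Attribute C never appears on the right-hand side of any dependency, so C must belong to every candidate key.
{C}⁺ = {B, C, F, G}, which is all of the schema, so {C} is the only candidate key.

(C)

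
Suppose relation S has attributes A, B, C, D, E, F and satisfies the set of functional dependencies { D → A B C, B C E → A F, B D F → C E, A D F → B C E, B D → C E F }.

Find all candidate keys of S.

(D)

Attribute D never appears on the right-hand side of any dependency, so D must belong to every candidate key.
{D}⁺ = {A, B, C, D, E, F}, which is all of the schema, so {D} is the only candidate key.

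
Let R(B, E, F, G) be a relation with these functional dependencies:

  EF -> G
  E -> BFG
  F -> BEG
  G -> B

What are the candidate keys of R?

{E}⁺: E→BFG adds B, F, G → {B, E, F, G}.
{F}⁺: F→BEG adds B, E, G → {B, E, F, G}.
Any other superkey contains one of these as a subset, so there are no further candidate keys.

{E}, {F}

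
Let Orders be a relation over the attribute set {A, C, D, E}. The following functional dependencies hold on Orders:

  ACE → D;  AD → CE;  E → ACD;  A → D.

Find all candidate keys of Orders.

{A}⁺: A→D adds D; AD→CE adds C, E → {A, C, D, E}.
{E}⁺: E→ACD adds A, C, D → {A, C, D, E}.
Any other superkey contains one of these as a subset, so there are no further candidate keys.

(A); (E)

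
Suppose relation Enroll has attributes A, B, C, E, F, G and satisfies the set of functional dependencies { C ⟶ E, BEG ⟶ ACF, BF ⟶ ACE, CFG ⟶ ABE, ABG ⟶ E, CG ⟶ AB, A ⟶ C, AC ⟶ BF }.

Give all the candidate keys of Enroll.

Attribute G never appears on the right-hand side of any dependency, so G must belong to every candidate key.
{G}⁺ = {G}, which is not all of the schema, so we must add further attributes.
{A, G}⁺: A→C adds C; AC→BF adds B, F; C→E adds E → {A, B, C, E, F, G}.
{C, G}⁺: C→E adds E; CG→AB adds A, B; AC→BF adds F → {A, B, C, E, F, G}.
{B, E, G}⁺: BEG→ACF adds A, C, F → {A, B, C, E, F, G}.
{B, F, G}⁺: BF→ACE adds A, C, E → {A, B, C, E, F, G}.

AG, CG, BEG, BFG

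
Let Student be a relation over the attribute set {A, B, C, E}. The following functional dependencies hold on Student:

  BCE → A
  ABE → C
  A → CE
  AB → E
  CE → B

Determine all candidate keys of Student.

{A}, {C, E}

{A}⁺: A→CE adds C, E; CE→B adds B → {A, B, C, E}.
{C, E}⁺: CE→B adds B; BCE→A adds A → {A, B, C, E}. Minimal: {E}⁺ = {E}; {C}⁺ = {C} — none reach the full schema.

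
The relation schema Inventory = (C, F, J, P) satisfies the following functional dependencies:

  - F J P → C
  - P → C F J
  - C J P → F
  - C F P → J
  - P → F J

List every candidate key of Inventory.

P

{P}⁺: P→CFJ adds C, F, J → {C, F, J, P}.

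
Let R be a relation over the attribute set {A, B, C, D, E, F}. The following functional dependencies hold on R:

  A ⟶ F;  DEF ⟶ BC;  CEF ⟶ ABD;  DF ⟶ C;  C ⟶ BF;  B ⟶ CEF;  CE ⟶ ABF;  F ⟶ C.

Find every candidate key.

A, B, C, F

{A}⁺: A→F adds F; F→C adds C; C→BF adds B; B→CEF adds E; CEF→ABD adds D → {A, B, C, D, E, F}.
{B}⁺: B→CEF adds C, E, F; CE→ABF adds A; CEF→ABD adds D → {A, B, C, D, E, F}.
{C}⁺: C→BF adds B, F; B→CEF adds E; CE→ABF adds A; CEF→ABD adds D → {A, B, C, D, E, F}.
{F}⁺: F→C adds C; C→BF adds B; B→CEF adds E; CE→ABF adds A; CEF→ABD adds D → {A, B, C, D, E, F}.
Any other superkey contains one of these as a subset, so there are no further candidate keys.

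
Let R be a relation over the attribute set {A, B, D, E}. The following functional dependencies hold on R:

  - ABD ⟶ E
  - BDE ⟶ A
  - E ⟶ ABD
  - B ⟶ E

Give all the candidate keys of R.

{B}⁺: B→E adds E; E→ABD adds A, D → {A, B, D, E}.
{E}⁺: E→ABD adds A, B, D → {A, B, D, E}.

{B}; {E}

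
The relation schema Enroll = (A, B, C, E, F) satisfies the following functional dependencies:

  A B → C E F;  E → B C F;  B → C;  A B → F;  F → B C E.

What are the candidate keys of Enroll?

Attribute A never appears on the right-hand side of any dependency, so A must belong to every candidate key.
{A}⁺ = {A}, which is not all of the schema, so we must add further attributes.
{A, B}⁺: AB→CEF adds C, E, F → {A, B, C, E, F}. Minimal: {B}⁺ = {B, C}; {A}⁺ = {A} — none reach the full schema.
{A, E}⁺: E→BCF adds B, C, F → {A, B, C, E, F}. Minimal: {E}⁺ = {B, C, E, F}; {A}⁺ = {A} — none reach the full schema.
{A, F}⁺: F→BCE adds B, C, E → {A, B, C, E, F}. Minimal: {F}⁺ = {B, C, E, F}; {A}⁺ = {A} — none reach the full schema.

{A, B}, {A, E}, {A, F}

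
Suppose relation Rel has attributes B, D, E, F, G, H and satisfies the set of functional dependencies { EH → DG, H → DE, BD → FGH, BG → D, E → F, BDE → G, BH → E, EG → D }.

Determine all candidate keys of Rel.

Attribute B never appears on the right-hand side of any dependency, so B must belong to every candidate key.
{B}⁺ = {B}, which is not all of the schema, so we must add further attributes.
{B, D}⁺: BD→FGH adds F, G, H; BH→E adds E → {B, D, E, F, G, H}. Minimal: {D}⁺ = {D}; {B}⁺ = {B} — none reach the full schema.
{B, G}⁺: BG→D adds D; BD→FGH adds F, H; BH→E adds E → {B, D, E, F, G, H}. Minimal: {G}⁺ = {G}; {B}⁺ = {B} — none reach the full schema.
{B, H}⁺: H→DE adds D, E; BD→FGH adds F, G → {B, D, E, F, G, H}. Minimal: {H}⁺ = {D, E, F, G, H}; {B}⁺ = {B} — none reach the full schema.
Any other superkey contains one of these as a subset, so there are no further candidate keys.

BD, BG, BH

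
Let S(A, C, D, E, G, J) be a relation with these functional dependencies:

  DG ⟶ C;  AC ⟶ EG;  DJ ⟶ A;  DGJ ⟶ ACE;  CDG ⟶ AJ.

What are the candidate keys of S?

{D, G}, {A, C, D}, {C, D, J}

Attribute D never appears on the right-hand side of any dependency, so D must belong to every candidate key.
{D}⁺ = {D}, which is not all of the schema, so we must add further attributes.
{D, G}⁺: DG→C adds C; CDG→AJ adds A, J; AC→EG adds E → {A, C, D, E, G, J}. Minimal: {G}⁺ = {G}; {D}⁺ = {D} — none reach the full schema.
{A, C, D}⁺: AC→EG adds E, G; CDG→AJ adds J → {A, C, D, E, G, J}. Minimal: {C, D}⁺ = {C, D}; {A, D}⁺ = {A, D}; {A, C}⁺ = {A, C, E, G} — none reach the full schema.
{C, D, J}⁺: DJ→A adds A; AC→EG adds E, G → {A, C, D, E, G, J}. Minimal: {D, J}⁺ = {A, D, J}; {C, J}⁺ = {C, J}; {C, D}⁺ = {C, D} — none reach the full schema.
Any other superkey contains one of these as a subset, so there are no further candidate keys.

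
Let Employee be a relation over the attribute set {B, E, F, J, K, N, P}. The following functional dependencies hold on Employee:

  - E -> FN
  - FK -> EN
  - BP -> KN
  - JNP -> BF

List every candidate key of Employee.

{B, J, P}⁺: BP→KN adds K, N; JNP→BF adds F; FK→EN adds E → {B, E, F, J, K, N, P}. Minimal: {J, P}⁺ = {J, P}; {B, P}⁺ = {B, K, N, P}; {B, J}⁺ = {B, J} — none reach the full schema.
{E, J, P}⁺: E→FN adds F, N; JNP→BF adds B; BP→KN adds K → {B, E, F, J, K, N, P}. Minimal: {J, P}⁺ = {J, P}; {E, P}⁺ = {E, F, N, P}; {E, J}⁺ = {E, F, J, N} — none reach the full schema.
{J, N, P}⁺: JNP→BF adds B, F; BP→KN adds K; FK→EN adds E → {B, E, F, J, K, N, P}. Minimal: {N, P}⁺ = {N, P}; {J, P}⁺ = {J, P}; {J, N}⁺ = {J, N} — none reach the full schema.
{F, J, K, P}⁺: FK→EN adds E, N; JNP→BF adds B → {B, E, F, J, K, N, P}. Minimal: {J, K, P}⁺ = {J, K, P}; {F, K, P}⁺ = {E, F, K, N, P}; {F, J, P}⁺ = {F, J, P}; … — none reach the full schema.
Any other superkey contains one of these as a subset, so there are no further candidate keys.

{B, J, P}, {E, J, P}, {J, N, P}, {F, J, K, P}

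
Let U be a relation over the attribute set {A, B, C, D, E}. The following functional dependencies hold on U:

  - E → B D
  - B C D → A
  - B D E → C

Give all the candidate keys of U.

E

Attribute E never appears on the right-hand side of any dependency, so E must belong to every candidate key.
{E}⁺ = {A, B, C, D, E}, which is all of the schema, so {E} is the only candidate key.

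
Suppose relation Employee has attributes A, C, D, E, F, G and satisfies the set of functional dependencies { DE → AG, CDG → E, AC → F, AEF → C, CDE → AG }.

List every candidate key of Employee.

Attribute D never appears on the right-hand side of any dependency, so D must belong to every candidate key.
{D}⁺ = {D}, which is not all of the schema, so we must add further attributes.
{C, D, E}⁺: DE→AG adds A, G; AC→F adds F → {A, C, D, E, F, G}. Minimal: {D, E}⁺ = {A, D, E, G}; {C, E}⁺ = {C, E}; {C, D}⁺ = {C, D} — none reach the full schema.
{C, D, G}⁺: CDG→E adds E; CDE→AG adds A; AC→F adds F → {A, C, D, E, F, G}. Minimal: {D, G}⁺ = {D, G}; {C, G}⁺ = {C, G}; {C, D}⁺ = {C, D} — none reach the full schema.
{D, E, F}⁺: DE→AG adds A, G; AEF→C adds C → {A, C, D, E, F, G}. Minimal: {E, F}⁺ = {E, F}; {D, F}⁺ = {D, F}; {D, E}⁺ = {A, D, E, G} — none reach the full schema.
Any other superkey contains one of these as a subset, so there are no further candidate keys.

(C, D, E), (C, D, G), (D, E, F)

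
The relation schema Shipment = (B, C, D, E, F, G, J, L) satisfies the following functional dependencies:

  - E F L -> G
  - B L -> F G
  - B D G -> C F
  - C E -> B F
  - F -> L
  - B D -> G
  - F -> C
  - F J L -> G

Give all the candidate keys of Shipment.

Attributes D, E, J never appear on any right-hand side, so every candidate key must contain {D, E, J}.
{D, E, J}⁺ = {D, E, J}, which is not all of the schema, so we must add further attributes.
{B, D, E, J}⁺: BD→G adds G; BDG→CF adds C, F; F→L adds L → {B, C, D, E, F, G, J, L}. Minimal: {D, E, J}⁺ = {D, E, J}; {B, E, J}⁺ = {B, E, J}; {B, D, J}⁺ = {B, C, D, F, G, J, L}; … — none reach the full schema.
{C, D, E, J}⁺: CE→BF adds B, F; F→L adds L; BD→G adds G → {B, C, D, E, F, G, J, L}. Minimal: {D, E, J}⁺ = {D, E, J}; {C, E, J}⁺ = {B, C, E, F, G, J, L}; {C, D, J}⁺ = {C, D, J}; … — none reach the full schema.
{D, E, F, J}⁺: F→L adds L; F→C adds C; FJL→G adds G; CE→BF adds B → {B, C, D, E, F, G, J, L}. Minimal: {E, F, J}⁺ = {B, C, E, F, G, J, L}; {D, F, J}⁺ = {C, D, F, G, J, L}; {D, E, J}⁺ = {D, E, J}; … — none reach the full schema.
Any other superkey contains one of these as a subset, so there are no further candidate keys.

(B, D, E, J); (C, D, E, J); (D, E, F, J)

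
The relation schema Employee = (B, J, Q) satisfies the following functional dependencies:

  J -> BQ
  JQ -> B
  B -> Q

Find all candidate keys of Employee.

Attribute J never appears on the right-hand side of any dependency, so J must belong to every candidate key.
{J}⁺ = {B, J, Q}, which is all of the schema, so {J} is the only candidate key.

(J)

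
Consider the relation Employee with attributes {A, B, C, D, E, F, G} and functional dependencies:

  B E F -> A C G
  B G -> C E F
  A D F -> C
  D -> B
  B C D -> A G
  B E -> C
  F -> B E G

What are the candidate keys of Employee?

{C, D}, {D, E}, {D, F}, {D, G}

Attribute D never appears on the right-hand side of any dependency, so D must belong to every candidate key.
{D}⁺ = {B, D}, which is not all of the schema, so we must add further attributes.
{C, D}⁺: D→B adds B; BCD→AG adds A, G; BG→CEF adds E, F → {A, B, C, D, E, F, G}. Minimal: {D}⁺ = {B, D}; {C}⁺ = {C} — none reach the full schema.
{D, E}⁺: D→B adds B; BE→C adds C; BCD→AG adds A, G; BG→CEF adds F → {A, B, C, D, E, F, G}. Minimal: {E}⁺ = {E}; {D}⁺ = {B, D} — none reach the full schema.
{D, F}⁺: D→B adds B; F→BEG adds E, G; BEF→ACG adds A, C → {A, B, C, D, E, F, G}. Minimal: {F}⁺ = {A, B, C, E, F, G}; {D}⁺ = {B, D} — none reach the full schema.
{D, G}⁺: D→B adds B; BG→CEF adds C, E, F; BCD→AG adds A → {A, B, C, D, E, F, G}. Minimal: {G}⁺ = {G}; {D}⁺ = {B, D} — none reach the full schema.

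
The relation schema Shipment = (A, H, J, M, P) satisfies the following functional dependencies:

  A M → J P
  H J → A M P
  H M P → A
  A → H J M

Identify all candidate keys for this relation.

{A}⁺: A→HJM adds H, J, M; AM→JP adds P → {A, H, J, M, P}.
{H, J}⁺: HJ→AMP adds A, M, P → {A, H, J, M, P}.
{H, M, P}⁺: HMP→A adds A; A→HJM adds J → {A, H, J, M, P}.
Any other superkey contains one of these as a subset, so there are no further candidate keys.

A; HJ; HMP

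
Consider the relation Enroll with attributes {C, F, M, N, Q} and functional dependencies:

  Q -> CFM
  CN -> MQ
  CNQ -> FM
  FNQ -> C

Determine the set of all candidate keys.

Attribute N never appears on the right-hand side of any dependency, so N must belong to every candidate key.
{N}⁺ = {N}, which is not all of the schema, so we must add further attributes.
{C, N}⁺: CN→MQ adds M, Q; CNQ→FM adds F → {C, F, M, N, Q}. Minimal: {N}⁺ = {N}; {C}⁺ = {C} — none reach the full schema.
{N, Q}⁺: Q→CFM adds C, F, M → {C, F, M, N, Q}. Minimal: {Q}⁺ = {C, F, M, Q}; {N}⁺ = {N} — none reach the full schema.

(C, N), (N, Q)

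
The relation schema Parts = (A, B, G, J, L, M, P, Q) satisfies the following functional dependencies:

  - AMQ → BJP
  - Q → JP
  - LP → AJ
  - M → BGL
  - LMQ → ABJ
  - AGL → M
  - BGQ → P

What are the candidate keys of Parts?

MQ, GLQ

Attribute Q never appears on the right-hand side of any dependency, so Q must belong to every candidate key.
{Q}⁺ = {J, P, Q}, which is not all of the schema, so we must add further attributes.
{M, Q}⁺: Q→JP adds J, P; M→BGL adds B, G, L; LMQ→ABJ adds A → {A, B, G, J, L, M, P, Q}.
{G, L, Q}⁺: Q→JP adds J, P; LP→AJ adds A; AGL→M adds M; AMQ→BJP adds B → {A, B, G, J, L, M, P, Q}.
Any other superkey contains one of these as a subset, so there are no further candidate keys.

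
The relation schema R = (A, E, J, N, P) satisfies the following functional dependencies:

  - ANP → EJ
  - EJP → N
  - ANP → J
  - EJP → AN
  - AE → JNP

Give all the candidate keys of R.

{A, E}⁺: AE→JNP adds J, N, P → {A, E, J, N, P}. Minimal: {E}⁺ = {E}; {A}⁺ = {A} — none reach the full schema.
{A, N, P}⁺: ANP→EJ adds E, J → {A, E, J, N, P}. Minimal: {N, P}⁺ = {N, P}; {A, P}⁺ = {A, P}; {A, N}⁺ = {A, N} — none reach the full schema.
{E, J, P}⁺: EJP→N adds N; EJP→AN adds A → {A, E, J, N, P}. Minimal: {J, P}⁺ = {J, P}; {E, P}⁺ = {E, P}; {E, J}⁺ = {E, J} — none reach the full schema.
Any other superkey contains one of these as a subset, so there are no further candidate keys.

{A, E}, {A, N, P}, {E, J, P}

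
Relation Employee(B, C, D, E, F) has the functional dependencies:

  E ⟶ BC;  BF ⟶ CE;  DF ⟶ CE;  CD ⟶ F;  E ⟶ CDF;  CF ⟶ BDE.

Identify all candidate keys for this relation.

E, BF, CD, CF, DF

{E}⁺: E→BC adds B, C; E→CDF adds D, F → {B, C, D, E, F}.
{B, F}⁺: BF→CE adds C, E; E→CDF adds D → {B, C, D, E, F}. Minimal: {F}⁺ = {F}; {B}⁺ = {B} — none reach the full schema.
{C, D}⁺: CD→F adds F; CF→BDE adds B, E → {B, C, D, E, F}. Minimal: {D}⁺ = {D}; {C}⁺ = {C} — none reach the full schema.
{C, F}⁺: CF→BDE adds B, D, E → {B, C, D, E, F}. Minimal: {F}⁺ = {F}; {C}⁺ = {C} — none reach the full schema.
{D, F}⁺: DF→CE adds C, E; CF→BDE adds B → {B, C, D, E, F}. Minimal: {F}⁺ = {F}; {D}⁺ = {D} — none reach the full schema.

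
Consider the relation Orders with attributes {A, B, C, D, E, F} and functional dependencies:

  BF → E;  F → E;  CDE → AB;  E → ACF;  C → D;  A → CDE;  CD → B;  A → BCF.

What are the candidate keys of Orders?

(A), (E), (F)

{A}⁺: A→CDE adds C, D, E; CD→B adds B; A→BCF adds F → {A, B, C, D, E, F}.
{E}⁺: E→ACF adds A, C, F; C→D adds D; CD→B adds B → {A, B, C, D, E, F}.
{F}⁺: F→E adds E; E→ACF adds A, C; C→D adds D; CD→B adds B → {A, B, C, D, E, F}.
Any other superkey contains one of these as a subset, so there are no further candidate keys.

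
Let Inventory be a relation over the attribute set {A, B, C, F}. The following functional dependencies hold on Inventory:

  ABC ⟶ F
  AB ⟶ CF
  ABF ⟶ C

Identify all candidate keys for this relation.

{A, B}⁺: AB→CF adds C, F → {A, B, C, F}.

{A, B}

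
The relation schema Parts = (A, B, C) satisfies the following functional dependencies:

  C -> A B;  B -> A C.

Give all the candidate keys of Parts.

{B}; {C}

{B}⁺: B→AC adds A, C → {A, B, C}.
{C}⁺: C→AB adds A, B → {A, B, C}.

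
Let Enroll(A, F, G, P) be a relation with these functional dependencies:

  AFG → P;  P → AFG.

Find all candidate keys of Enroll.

{P}; {A, F, G}

{P}⁺: P→AFG adds A, F, G → {A, F, G, P}.
{A, F, G}⁺: AFG→P adds P → {A, F, G, P}.
Any other superkey contains one of these as a subset, so there are no further candidate keys.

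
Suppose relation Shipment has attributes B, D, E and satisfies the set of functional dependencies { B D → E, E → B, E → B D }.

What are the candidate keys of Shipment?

{E}, {B, D}

{E}⁺: E→B adds B; E→BD adds D → {B, D, E}.
{B, D}⁺: BD→E adds E → {B, D, E}. Minimal: {D}⁺ = {D}; {B}⁺ = {B} — none reach the full schema.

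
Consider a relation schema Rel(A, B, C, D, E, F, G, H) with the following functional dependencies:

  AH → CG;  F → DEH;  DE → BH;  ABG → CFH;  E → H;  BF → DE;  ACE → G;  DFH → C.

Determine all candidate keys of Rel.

(A, F); (A, B, E); (A, B, G); (A, B, H); (A, D, E)

Attribute A never appears on the right-hand side of any dependency, so A must belong to every candidate key.
{A}⁺ = {A}, which is not all of the schema, so we must add further attributes.
{A, F}⁺: F→DEH adds D, E, H; DE→BH adds B; DFH→C adds C; AH→CG adds G → {A, B, C, D, E, F, G, H}.
{A, B, E}⁺: E→H adds H; AH→CG adds C, G; ABG→CFH adds F; BF→DE adds D → {A, B, C, D, E, F, G, H}.
{A, B, G}⁺: ABG→CFH adds C, F, H; BF→DE adds D, E → {A, B, C, D, E, F, G, H}.
{A, B, H}⁺: AH→CG adds C, G; ABG→CFH adds F; BF→DE adds D, E → {A, B, C, D, E, F, G, H}.
{A, D, E}⁺: DE→BH adds B, H; AH→CG adds C, G; ABG→CFH adds F → {A, B, C, D, E, F, G, H}.
Any other superkey contains one of these as a subset, so there are no further candidate keys.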